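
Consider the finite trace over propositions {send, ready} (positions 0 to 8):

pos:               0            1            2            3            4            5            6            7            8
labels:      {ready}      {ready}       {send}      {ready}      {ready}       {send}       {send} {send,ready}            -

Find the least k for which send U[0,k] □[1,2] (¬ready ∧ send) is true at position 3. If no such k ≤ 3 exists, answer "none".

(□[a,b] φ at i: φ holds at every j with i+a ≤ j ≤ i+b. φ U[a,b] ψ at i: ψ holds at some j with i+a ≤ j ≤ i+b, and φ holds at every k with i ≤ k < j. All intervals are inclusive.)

Need earliest j ≥ 3 with □[1,2] (¬ready ∧ send), and send at every k in [3,j-1].
  j=3: rhs fails.
  j=4: rhs holds but lhs fails at k=3.
  j=5: rhs fails.
  j=6: rhs fails.
No witness within the range → none.

none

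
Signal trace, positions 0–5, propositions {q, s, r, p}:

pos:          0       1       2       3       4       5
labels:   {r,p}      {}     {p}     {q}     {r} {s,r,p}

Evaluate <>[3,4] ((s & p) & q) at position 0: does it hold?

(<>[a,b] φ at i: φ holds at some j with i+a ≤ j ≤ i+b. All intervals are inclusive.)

Check ((s & p) & q) at each j in [3,4]:
  j=3: false
  j=4: false
No position in the window satisfies it → formula fails.

False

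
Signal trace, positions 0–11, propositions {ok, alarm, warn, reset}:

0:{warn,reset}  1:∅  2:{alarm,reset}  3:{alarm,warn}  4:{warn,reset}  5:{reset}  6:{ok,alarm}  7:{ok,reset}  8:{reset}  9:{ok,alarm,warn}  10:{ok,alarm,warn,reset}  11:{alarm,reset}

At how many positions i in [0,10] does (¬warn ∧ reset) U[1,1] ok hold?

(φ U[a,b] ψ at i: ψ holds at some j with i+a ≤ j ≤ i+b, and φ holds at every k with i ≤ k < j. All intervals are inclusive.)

2

Evaluate at each i in [0,10]:
  i=0: ✗ (no rhs in [1,1])
  i=1: ✗ (no rhs in [2,2])
  i=2: ✗ (no rhs in [3,3])
  i=3: ✗ (no rhs in [4,4])
  i=4: ✗ (no rhs in [5,5])
  i=5: ✓ (rhs at j=6; lhs holds on [5,5])
  i=6: ✗ (lhs fails at k=6 before rhs at j=7)
  i=7: ✗ (no rhs in [8,8])
  i=8: ✓ (rhs at j=9; lhs holds on [8,8])
  i=9: ✗ (lhs fails at k=9 before rhs at j=10)
  i=10: ✗ (no rhs in [11,11])
Positions where it holds: {5, 8} → 2.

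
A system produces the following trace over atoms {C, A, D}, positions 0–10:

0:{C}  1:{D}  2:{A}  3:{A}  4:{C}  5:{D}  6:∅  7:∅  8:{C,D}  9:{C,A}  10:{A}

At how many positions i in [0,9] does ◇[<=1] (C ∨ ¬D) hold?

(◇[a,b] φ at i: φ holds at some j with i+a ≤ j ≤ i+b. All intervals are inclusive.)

Evaluate at each i in [0,9]:
  i=0: ✓ (witness j=0)
  i=1: ✓ (witness j=2)
  i=2: ✓ (witness j=2)
  i=3: ✓ (witness j=3)
  i=4: ✓ (witness j=4)
  i=5: ✓ (witness j=6)
  i=6: ✓ (witness j=6)
  i=7: ✓ (witness j=7)
  i=8: ✓ (witness j=8)
  i=9: ✓ (witness j=9)
Positions where it holds: {0, 1, 2, 3, 4, 5, 6, 7, 8, 9} → 10.

10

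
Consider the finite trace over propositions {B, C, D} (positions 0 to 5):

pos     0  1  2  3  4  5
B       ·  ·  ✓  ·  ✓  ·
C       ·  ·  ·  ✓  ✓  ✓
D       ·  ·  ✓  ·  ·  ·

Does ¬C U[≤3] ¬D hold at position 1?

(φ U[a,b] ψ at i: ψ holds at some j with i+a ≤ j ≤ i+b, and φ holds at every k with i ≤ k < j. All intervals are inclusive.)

Yes

Need some j in [1,4] with ¬D, and ¬C at every k in [1,j-1].
  j=1: ¬D holds; no prefix to check → satisfied.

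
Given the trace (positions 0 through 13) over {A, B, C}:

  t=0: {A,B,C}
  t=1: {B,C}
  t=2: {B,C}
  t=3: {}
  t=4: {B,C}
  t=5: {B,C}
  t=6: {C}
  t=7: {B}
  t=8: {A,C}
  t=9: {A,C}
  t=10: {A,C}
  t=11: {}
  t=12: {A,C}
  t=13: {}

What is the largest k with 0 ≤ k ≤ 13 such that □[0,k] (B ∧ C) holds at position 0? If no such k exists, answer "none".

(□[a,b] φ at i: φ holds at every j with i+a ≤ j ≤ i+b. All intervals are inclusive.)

(B ∧ C) must hold from j=0 onward; find where it first fails.
  j=0: holds
  j=1: holds
  j=2: holds
  j=3: fails
Holds on [0,2], so largest k = 2.

2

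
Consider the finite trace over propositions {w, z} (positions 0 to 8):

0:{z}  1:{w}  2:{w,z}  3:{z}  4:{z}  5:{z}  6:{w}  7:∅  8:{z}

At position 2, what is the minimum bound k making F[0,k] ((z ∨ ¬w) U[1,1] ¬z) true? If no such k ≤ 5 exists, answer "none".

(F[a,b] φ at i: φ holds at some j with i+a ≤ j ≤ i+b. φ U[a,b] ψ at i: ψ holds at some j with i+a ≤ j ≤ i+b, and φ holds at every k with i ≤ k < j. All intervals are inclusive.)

3

Scan j = 2,3,… for ((z ∨ ¬w) U[1,1] ¬z):
  j=2: fails
  j=3: fails
  j=4: fails
  j=5: holds
First hit at j=5, so smallest k = 5-2 = 3.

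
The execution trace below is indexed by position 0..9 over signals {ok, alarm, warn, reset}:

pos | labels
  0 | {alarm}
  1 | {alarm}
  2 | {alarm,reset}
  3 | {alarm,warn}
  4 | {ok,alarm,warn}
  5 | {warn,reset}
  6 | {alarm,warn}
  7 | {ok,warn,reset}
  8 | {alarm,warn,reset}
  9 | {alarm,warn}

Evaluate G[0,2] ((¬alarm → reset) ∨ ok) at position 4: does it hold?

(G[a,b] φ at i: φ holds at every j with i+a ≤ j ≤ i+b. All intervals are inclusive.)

Yes

Check ((¬alarm → reset) ∨ ok) at every j in [4,6]:
  j=4: true
  j=5: true
  j=6: true
All positions satisfy it → formula holds.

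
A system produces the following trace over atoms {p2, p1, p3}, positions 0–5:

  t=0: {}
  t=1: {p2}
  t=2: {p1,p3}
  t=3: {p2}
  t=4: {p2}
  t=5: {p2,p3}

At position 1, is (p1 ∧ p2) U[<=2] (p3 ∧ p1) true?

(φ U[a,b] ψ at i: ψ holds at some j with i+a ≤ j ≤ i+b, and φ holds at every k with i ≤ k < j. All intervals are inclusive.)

Need some j in [1,3] with (p3 ∧ p1), and (p1 ∧ p2) at every k in [1,j-1].
  j=1: (p3 ∧ p1) false.
  j=2: (p3 ∧ p1) holds, but (p1 ∧ p2) fails at k=1 → not this j.
  j=3: (p3 ∧ p1) false.
No j in the window works → until fails.

False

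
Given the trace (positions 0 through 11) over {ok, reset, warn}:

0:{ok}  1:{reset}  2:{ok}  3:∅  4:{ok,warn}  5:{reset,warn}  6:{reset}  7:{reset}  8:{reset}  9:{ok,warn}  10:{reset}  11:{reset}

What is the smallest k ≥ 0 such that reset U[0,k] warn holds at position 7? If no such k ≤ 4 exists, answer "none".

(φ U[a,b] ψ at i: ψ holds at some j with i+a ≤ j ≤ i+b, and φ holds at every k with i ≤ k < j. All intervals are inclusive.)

2

Need earliest j ≥ 7 with warn, and reset at every k in [7,j-1].
  j=7: rhs fails.
  j=8: rhs fails.
  j=9: rhs holds; lhs holds on [7,8]. k = 2.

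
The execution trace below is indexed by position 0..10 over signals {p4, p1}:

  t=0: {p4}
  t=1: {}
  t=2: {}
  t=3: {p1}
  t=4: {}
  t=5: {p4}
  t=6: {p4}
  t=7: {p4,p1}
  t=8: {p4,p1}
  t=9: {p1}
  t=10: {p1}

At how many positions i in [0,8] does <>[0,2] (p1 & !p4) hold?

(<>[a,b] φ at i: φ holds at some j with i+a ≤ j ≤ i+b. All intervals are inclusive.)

5

Evaluate at each i in [0,8]:
  i=0: ✗ (none in [0,2])
  i=1: ✓ (witness j=3)
  i=2: ✓ (witness j=3)
  i=3: ✓ (witness j=3)
  i=4: ✗ (none in [4,6])
  i=5: ✗ (none in [5,7])
  i=6: ✗ (none in [6,8])
  i=7: ✓ (witness j=9)
  i=8: ✓ (witness j=9)
Positions where it holds: {1, 2, 3, 7, 8} → 5.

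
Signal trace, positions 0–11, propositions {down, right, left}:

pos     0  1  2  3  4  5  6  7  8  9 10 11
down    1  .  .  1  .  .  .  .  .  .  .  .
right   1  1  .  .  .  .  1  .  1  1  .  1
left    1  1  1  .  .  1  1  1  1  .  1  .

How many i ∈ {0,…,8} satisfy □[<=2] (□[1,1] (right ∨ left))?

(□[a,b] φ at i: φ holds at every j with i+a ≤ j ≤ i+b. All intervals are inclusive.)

Evaluate at each i in [0,8]:
  i=0: ✗ (fails at j=2)
  i=1: ✗ (fails at j=2)
  i=2: ✗ (fails at j=2)
  i=3: ✗ (fails at j=3)
  i=4: ✓ (all of [4,6])
  i=5: ✓ (all of [5,7])
  i=6: ✓ (all of [6,8])
  i=7: ✓ (all of [7,9])
  i=8: ✓ (all of [8,10])
Positions where it holds: {4, 5, 6, 7, 8} → 5.

5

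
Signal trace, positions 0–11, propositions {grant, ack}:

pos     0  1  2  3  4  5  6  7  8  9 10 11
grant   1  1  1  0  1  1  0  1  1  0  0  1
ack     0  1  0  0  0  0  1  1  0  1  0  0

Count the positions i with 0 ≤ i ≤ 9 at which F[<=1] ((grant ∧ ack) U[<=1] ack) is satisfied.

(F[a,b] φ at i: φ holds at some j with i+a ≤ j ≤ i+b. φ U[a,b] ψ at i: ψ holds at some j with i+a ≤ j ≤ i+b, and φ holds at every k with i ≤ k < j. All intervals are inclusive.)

7

Evaluate at each i in [0,9]:
  i=0: ✓ (witness j=1)
  i=1: ✓ (witness j=1)
  i=2: ✗ (none in [2,3])
  i=3: ✗ (none in [3,4])
  i=4: ✗ (none in [4,5])
  i=5: ✓ (witness j=6)
  i=6: ✓ (witness j=6)
  i=7: ✓ (witness j=7)
  i=8: ✓ (witness j=9)
  i=9: ✓ (witness j=9)
Positions where it holds: {0, 1, 5, 6, 7, 8, 9} → 7.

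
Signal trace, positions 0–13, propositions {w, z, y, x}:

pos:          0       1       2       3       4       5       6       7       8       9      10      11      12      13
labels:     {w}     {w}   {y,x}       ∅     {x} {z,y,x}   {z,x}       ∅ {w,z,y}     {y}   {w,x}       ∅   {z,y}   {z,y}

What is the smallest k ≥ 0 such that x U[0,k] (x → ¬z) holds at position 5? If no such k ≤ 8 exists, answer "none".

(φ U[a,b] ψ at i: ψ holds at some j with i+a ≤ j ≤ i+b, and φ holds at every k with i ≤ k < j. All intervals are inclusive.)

2

Need earliest j ≥ 5 with (x → ¬z), and x at every k in [5,j-1].
  j=5: rhs fails.
  j=6: rhs fails.
  j=7: rhs holds; lhs holds on [5,6]. k = 2.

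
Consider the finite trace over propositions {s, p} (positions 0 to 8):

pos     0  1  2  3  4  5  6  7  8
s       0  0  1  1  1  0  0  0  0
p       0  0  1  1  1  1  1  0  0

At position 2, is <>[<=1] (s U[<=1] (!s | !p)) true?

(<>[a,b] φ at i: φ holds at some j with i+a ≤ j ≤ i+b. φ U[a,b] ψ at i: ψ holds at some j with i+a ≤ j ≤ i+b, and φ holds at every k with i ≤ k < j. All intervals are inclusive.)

Check (s U[<=1] (!s | !p)) at each j in [2,3]:
  j=2: fails
  j=3: fails
No position in the window satisfies it → formula fails.

Does not hold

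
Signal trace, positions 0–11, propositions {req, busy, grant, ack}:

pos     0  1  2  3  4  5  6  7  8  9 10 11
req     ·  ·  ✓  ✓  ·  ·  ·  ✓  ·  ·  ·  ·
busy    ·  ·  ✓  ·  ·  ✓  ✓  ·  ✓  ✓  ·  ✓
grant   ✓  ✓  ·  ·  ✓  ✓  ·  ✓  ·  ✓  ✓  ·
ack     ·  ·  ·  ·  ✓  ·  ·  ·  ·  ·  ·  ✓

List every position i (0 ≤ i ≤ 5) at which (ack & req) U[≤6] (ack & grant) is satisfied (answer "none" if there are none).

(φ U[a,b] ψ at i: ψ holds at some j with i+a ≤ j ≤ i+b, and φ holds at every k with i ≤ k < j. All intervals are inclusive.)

Evaluate at each i in [0,5]:
  i=0: ✗ (lhs fails at k=0 before rhs at j=4)
  i=1: ✗ (lhs fails at k=1 before rhs at j=4)
  i=2: ✗ (lhs fails at k=2 before rhs at j=4)
  i=3: ✗ (lhs fails at k=3 before rhs at j=4)
  i=4: ✓ (rhs at j=4)
  i=5: ✗ (no rhs in [5,11])

4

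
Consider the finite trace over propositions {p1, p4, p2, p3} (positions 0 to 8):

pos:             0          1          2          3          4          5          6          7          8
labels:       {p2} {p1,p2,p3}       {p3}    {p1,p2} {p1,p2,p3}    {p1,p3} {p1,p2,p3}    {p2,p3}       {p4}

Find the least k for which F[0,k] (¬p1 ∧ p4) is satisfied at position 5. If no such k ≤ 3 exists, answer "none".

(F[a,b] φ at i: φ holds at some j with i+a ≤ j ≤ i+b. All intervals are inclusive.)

Scan j = 5,6,… for (¬p1 ∧ p4):
  j=5: fails
  j=6: fails
  j=7: fails
  j=8: holds
First hit at j=8, so smallest k = 8-5 = 3.

3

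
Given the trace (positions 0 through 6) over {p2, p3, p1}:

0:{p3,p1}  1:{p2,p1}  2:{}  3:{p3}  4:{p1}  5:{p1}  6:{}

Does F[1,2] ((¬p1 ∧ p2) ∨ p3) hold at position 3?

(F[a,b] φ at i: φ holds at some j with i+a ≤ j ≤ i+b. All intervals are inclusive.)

Check ((¬p1 ∧ p2) ∨ p3) at each j in [4,5]:
  j=4: false
  j=5: false
No position in the window satisfies it → formula fails.

Does not hold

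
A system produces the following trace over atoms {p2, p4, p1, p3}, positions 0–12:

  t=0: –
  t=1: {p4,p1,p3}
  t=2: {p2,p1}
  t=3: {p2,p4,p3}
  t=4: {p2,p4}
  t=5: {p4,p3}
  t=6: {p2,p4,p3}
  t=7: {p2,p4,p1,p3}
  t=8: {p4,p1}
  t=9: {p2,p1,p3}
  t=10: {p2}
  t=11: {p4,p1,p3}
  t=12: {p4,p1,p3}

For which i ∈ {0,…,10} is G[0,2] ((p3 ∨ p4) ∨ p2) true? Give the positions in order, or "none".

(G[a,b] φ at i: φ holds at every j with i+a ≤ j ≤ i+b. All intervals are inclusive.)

1, 2, 3, 4, 5, 6, 7, 8, 9, 10

Evaluate at each i in [0,10]:
  i=0: ✗ (fails at j=0)
  i=1: ✓ (all of [1,3])
  i=2: ✓ (all of [2,4])
  i=3: ✓ (all of [3,5])
  i=4: ✓ (all of [4,6])
  i=5: ✓ (all of [5,7])
  i=6: ✓ (all of [6,8])
  i=7: ✓ (all of [7,9])
  i=8: ✓ (all of [8,10])
  i=9: ✓ (all of [9,11])
  i=10: ✓ (all of [10,12])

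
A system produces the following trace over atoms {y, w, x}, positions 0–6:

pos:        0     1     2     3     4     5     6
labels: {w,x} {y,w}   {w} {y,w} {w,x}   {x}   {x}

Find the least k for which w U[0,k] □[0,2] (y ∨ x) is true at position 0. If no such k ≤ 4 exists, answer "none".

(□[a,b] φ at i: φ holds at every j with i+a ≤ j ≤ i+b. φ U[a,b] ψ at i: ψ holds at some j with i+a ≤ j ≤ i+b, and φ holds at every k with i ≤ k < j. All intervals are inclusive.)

Need earliest j ≥ 0 with □[0,2] (y ∨ x), and w at every k in [0,j-1].
  j=0: rhs fails.
  j=1: rhs fails.
  j=2: rhs fails.
  j=3: rhs holds; lhs holds on [0,2]. k = 3.

3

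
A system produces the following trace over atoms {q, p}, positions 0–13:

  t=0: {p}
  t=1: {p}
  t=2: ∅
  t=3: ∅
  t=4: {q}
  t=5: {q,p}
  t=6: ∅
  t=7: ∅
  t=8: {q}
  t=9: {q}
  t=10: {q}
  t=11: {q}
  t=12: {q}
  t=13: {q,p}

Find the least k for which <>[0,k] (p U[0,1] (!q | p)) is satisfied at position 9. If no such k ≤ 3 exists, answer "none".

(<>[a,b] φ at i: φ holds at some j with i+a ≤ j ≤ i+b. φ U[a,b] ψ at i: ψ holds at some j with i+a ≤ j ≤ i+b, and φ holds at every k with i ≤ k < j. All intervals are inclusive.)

none

Scan j = 9,10,… for (p U[0,1] (!q | p)):
  j=9: fails
  j=10: fails
  j=11: fails
  j=12: fails
No j in [9,12] satisfies it → none.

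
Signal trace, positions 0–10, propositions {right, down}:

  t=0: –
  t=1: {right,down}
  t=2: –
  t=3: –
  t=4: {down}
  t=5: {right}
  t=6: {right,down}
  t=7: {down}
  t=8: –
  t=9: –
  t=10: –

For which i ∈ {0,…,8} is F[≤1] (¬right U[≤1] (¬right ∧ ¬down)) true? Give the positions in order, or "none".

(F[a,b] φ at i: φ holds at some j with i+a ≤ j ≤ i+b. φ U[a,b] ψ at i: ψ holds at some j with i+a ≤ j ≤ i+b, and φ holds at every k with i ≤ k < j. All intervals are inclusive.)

Evaluate at each i in [0,8]:
  i=0: ✓ (witness j=0)
  i=1: ✓ (witness j=2)
  i=2: ✓ (witness j=2)
  i=3: ✓ (witness j=3)
  i=4: ✗ (none in [4,5])
  i=5: ✗ (none in [5,6])
  i=6: ✓ (witness j=7)
  i=7: ✓ (witness j=7)
  i=8: ✓ (witness j=8)

0, 1, 2, 3, 6, 7, 8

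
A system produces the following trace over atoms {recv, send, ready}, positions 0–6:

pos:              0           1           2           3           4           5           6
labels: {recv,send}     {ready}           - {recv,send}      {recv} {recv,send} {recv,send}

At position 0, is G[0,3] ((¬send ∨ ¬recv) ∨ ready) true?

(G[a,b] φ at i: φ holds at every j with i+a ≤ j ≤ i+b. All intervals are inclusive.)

Check ((¬send ∨ ¬recv) ∨ ready) at every j in [0,3]:
  j=0: false
  j=1: true
  j=2: true
  j=3: false
Fails at j=0 → formula fails.

Does not hold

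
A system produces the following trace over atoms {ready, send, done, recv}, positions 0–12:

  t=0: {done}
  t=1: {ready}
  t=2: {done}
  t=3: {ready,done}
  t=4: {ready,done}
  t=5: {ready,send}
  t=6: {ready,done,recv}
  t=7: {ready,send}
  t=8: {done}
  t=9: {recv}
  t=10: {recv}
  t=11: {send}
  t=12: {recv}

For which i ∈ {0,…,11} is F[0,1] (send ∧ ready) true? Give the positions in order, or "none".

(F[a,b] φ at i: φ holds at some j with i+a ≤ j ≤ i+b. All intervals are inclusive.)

4, 5, 6, 7

Evaluate at each i in [0,11]:
  i=0: ✗ (none in [0,1])
  i=1: ✗ (none in [1,2])
  i=2: ✗ (none in [2,3])
  i=3: ✗ (none in [3,4])
  i=4: ✓ (witness j=5)
  i=5: ✓ (witness j=5)
  i=6: ✓ (witness j=7)
  i=7: ✓ (witness j=7)
  i=8: ✗ (none in [8,9])
  i=9: ✗ (none in [9,10])
  i=10: ✗ (none in [10,11])
  i=11: ✗ (none in [11,12])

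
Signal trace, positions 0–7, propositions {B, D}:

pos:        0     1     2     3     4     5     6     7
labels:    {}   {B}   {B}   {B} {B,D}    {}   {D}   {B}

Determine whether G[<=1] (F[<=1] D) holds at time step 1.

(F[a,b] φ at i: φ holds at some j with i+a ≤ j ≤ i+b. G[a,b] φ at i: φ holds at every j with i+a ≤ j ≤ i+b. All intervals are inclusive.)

No

Check F[<=1] D at every j in [1,2]:
  j=1: fails (none in [1,2])
  j=2: fails (none in [2,3])
Fails at j=1 → formula fails.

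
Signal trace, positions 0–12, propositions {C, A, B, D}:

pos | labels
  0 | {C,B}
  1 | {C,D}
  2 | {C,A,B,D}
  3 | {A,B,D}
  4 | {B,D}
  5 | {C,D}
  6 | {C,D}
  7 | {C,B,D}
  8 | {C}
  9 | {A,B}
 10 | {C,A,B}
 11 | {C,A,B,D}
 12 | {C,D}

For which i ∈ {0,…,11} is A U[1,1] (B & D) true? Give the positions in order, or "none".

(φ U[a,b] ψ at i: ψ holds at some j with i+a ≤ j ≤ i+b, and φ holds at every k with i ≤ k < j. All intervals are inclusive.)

Evaluate at each i in [0,11]:
  i=0: ✗ (no rhs in [1,1])
  i=1: ✗ (lhs fails at k=1 before rhs at j=2)
  i=2: ✓ (rhs at j=3; lhs holds on [2,2])
  i=3: ✓ (rhs at j=4; lhs holds on [3,3])
  i=4: ✗ (no rhs in [5,5])
  i=5: ✗ (no rhs in [6,6])
  i=6: ✗ (lhs fails at k=6 before rhs at j=7)
  i=7: ✗ (no rhs in [8,8])
  i=8: ✗ (no rhs in [9,9])
  i=9: ✗ (no rhs in [10,10])
  i=10: ✓ (rhs at j=11; lhs holds on [10,10])
  i=11: ✗ (no rhs in [12,12])

2, 3, 10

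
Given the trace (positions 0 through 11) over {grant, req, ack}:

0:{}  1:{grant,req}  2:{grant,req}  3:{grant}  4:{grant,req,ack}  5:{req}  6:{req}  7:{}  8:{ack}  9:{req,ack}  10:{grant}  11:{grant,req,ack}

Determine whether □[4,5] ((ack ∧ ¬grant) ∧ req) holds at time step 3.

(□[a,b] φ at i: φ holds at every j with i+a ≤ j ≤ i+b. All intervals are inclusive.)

Check ((ack ∧ ¬grant) ∧ req) at every j in [7,8]:
  j=7: false
  j=8: false
Fails at j=7 → formula fails.

False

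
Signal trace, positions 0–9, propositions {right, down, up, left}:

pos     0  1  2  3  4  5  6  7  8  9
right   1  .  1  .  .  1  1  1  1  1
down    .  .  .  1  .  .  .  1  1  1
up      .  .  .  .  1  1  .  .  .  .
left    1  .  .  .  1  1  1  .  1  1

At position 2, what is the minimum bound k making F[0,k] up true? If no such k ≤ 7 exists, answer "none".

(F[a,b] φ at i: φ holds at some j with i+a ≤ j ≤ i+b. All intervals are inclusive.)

Scan j = 2,3,… for up:
  j=2: fails
  j=3: fails
  j=4: holds
First hit at j=4, so smallest k = 4-2 = 2.

2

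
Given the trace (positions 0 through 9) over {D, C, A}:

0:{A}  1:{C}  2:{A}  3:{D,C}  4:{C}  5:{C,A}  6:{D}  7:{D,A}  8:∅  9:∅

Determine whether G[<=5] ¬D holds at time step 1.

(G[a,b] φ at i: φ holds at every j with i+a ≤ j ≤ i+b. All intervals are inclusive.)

No

Check ¬D at every j in [1,6]:
  j=1: true
  j=2: true
  j=3: false
  j=4: true
  j=5: true
  j=6: false
Fails at j=3 → formula fails.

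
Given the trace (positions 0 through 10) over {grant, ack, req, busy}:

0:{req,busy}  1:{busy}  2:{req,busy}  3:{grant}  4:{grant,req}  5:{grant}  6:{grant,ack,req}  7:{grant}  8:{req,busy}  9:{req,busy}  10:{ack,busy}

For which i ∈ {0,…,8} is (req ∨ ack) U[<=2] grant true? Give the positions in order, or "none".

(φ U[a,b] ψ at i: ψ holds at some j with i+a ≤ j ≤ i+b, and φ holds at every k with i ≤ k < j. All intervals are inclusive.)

2, 3, 4, 5, 6, 7

Evaluate at each i in [0,8]:
  i=0: ✗ (no rhs in [0,2])
  i=1: ✗ (lhs fails at k=1 before rhs at j=3)
  i=2: ✓ (rhs at j=3; lhs holds on [2,2])
  i=3: ✓ (rhs at j=3)
  i=4: ✓ (rhs at j=4)
  i=5: ✓ (rhs at j=5)
  i=6: ✓ (rhs at j=6)
  i=7: ✓ (rhs at j=7)
  i=8: ✗ (no rhs in [8,10])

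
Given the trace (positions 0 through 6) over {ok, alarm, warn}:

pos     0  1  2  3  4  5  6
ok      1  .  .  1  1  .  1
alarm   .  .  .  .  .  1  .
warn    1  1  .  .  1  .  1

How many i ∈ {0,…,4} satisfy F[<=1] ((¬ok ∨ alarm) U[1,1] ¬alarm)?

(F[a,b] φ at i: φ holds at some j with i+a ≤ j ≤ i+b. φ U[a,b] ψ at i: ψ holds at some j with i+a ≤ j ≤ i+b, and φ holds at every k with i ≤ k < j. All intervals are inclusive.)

4

Evaluate at each i in [0,4]:
  i=0: ✓ (witness j=1)
  i=1: ✓ (witness j=1)
  i=2: ✓ (witness j=2)
  i=3: ✗ (none in [3,4])
  i=4: ✓ (witness j=5)
Positions where it holds: {0, 1, 2, 4} → 4.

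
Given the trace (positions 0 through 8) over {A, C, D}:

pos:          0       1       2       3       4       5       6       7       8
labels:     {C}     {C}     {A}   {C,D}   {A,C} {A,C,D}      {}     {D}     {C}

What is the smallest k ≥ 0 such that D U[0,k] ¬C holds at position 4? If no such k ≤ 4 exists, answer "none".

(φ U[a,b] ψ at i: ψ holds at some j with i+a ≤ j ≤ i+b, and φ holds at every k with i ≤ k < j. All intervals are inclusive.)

none

Need earliest j ≥ 4 with ¬C, and D at every k in [4,j-1].
  j=4: rhs fails.
  j=5: rhs fails.
  j=6: rhs holds but lhs fails at k=4.
  j=7: rhs holds but lhs fails at k=4.
  j=8: rhs fails.
No witness within the range → none.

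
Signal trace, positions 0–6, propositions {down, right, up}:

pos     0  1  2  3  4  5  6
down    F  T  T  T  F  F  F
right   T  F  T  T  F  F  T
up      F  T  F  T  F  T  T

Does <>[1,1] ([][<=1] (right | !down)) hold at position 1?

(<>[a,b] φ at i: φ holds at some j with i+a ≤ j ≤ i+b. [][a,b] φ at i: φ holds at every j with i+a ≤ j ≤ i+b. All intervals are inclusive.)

Check [][<=1] (right | !down) at each j in [2,2]:
  j=2: holds on [2,3]
Found at j=2 → formula holds.

Yes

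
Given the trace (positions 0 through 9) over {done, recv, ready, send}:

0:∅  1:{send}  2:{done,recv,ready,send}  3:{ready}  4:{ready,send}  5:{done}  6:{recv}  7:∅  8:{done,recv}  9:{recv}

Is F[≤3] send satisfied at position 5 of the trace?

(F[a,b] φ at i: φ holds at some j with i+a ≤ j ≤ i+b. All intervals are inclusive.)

Check send at each j in [5,8]:
  j=5: false
  j=6: false
  j=7: false
  j=8: false
No position in the window satisfies it → formula fails.

No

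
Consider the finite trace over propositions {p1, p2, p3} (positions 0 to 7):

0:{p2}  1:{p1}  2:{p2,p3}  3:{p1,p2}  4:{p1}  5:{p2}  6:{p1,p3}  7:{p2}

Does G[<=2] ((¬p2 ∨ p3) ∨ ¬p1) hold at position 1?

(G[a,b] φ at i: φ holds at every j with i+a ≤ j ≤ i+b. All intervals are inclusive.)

False

Check ((¬p2 ∨ p3) ∨ ¬p1) at every j in [1,3]:
  j=1: true
  j=2: true
  j=3: false
Fails at j=3 → formula fails.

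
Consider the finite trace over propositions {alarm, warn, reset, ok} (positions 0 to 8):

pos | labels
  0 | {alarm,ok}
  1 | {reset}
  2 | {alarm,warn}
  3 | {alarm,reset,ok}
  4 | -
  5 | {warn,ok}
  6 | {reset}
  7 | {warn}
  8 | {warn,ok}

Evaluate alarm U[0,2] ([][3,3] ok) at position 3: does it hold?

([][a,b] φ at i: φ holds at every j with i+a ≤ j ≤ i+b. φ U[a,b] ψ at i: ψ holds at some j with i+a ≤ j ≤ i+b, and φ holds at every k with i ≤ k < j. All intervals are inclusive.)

Need some j in [3,5] with [][3,3] ok, and alarm at every k in [3,j-1].
  j=3: [][3,3] ok — fails at 6.
  j=4: [][3,3] ok — fails at 7.
  j=5: [][3,3] ok holds, but alarm fails at k=4 → not this j.
No j in the window works → until fails.

False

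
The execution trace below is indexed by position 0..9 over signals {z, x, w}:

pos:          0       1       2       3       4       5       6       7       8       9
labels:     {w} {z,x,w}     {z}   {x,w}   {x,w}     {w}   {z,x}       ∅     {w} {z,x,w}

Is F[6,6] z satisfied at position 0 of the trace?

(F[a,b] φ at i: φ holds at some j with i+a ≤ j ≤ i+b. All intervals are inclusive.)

Check z at each j in [6,6]:
  j=6: true
Found at j=6 → formula holds.

Yes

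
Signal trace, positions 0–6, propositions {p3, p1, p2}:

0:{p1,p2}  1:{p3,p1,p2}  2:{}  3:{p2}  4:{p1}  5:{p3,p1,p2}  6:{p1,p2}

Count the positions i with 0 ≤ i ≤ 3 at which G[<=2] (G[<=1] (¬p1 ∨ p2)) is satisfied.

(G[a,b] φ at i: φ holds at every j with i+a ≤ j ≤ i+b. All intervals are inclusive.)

Evaluate at each i in [0,3]:
  i=0: ✓ (all of [0,2])
  i=1: ✗ (fails at j=3)
  i=2: ✗ (fails at j=3)
  i=3: ✗ (fails at j=3)
Positions where it holds: {0} → 1.

1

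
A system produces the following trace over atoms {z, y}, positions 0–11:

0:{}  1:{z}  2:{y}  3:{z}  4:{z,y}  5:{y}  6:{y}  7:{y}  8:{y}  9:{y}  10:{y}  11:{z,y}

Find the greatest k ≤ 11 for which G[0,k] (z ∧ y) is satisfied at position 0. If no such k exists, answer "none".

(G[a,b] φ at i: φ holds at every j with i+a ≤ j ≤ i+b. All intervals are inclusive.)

none

(z ∧ y) must hold from j=0 onward; find where it first fails.
  j=0: fails → no k works.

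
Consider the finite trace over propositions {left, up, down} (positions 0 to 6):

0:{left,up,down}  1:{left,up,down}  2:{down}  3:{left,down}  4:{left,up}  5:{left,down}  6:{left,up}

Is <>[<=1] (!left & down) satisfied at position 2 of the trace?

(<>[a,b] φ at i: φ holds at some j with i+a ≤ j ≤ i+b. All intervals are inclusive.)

Yes

Check (!left & down) at each j in [2,3]:
  j=2: true
  j=3: false
Found at j=2 → formula holds.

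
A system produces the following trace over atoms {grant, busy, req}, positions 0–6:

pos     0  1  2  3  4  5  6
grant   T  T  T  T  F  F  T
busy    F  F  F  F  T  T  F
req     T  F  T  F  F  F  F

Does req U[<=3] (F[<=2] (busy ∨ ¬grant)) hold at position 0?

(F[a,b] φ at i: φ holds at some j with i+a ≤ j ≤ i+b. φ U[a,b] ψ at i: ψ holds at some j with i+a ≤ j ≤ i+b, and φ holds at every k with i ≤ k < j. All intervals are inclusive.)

No

Need some j in [0,3] with F[<=2] (busy ∨ ¬grant), and req at every k in [0,j-1].
  j=0: F[<=2] (busy ∨ ¬grant) — fails (none in [0,2]).
  j=1: F[<=2] (busy ∨ ¬grant) — fails (none in [1,3]).
  j=2: F[<=2] (busy ∨ ¬grant) holds, but req fails at k=1 → not this j.
  j=3: F[<=2] (busy ∨ ¬grant) holds, but req fails at k=1 → not this j.
No j in the window works → until fails.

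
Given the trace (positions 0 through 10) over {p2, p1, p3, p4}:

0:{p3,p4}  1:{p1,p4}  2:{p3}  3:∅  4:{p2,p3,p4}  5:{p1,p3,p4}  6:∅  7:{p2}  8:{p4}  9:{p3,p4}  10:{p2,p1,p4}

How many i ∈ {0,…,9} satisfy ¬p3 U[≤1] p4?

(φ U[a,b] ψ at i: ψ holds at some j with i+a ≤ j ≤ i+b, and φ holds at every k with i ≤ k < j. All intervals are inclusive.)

Evaluate at each i in [0,9]:
  i=0: ✓ (rhs at j=0)
  i=1: ✓ (rhs at j=1)
  i=2: ✗ (no rhs in [2,3])
  i=3: ✓ (rhs at j=4; lhs holds on [3,3])
  i=4: ✓ (rhs at j=4)
  i=5: ✓ (rhs at j=5)
  i=6: ✗ (no rhs in [6,7])
  i=7: ✓ (rhs at j=8; lhs holds on [7,7])
  i=8: ✓ (rhs at j=8)
  i=9: ✓ (rhs at j=9)
Positions where it holds: {0, 1, 3, 4, 5, 7, 8, 9} → 8.

8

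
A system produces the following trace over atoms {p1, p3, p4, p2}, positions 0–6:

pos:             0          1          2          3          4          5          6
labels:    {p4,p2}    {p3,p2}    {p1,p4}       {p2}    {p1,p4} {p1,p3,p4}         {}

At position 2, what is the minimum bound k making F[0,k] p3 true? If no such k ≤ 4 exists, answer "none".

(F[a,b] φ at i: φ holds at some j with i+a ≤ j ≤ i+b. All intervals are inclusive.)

3

Scan j = 2,3,… for p3:
  j=2: fails
  j=3: fails
  j=4: fails
  j=5: holds
First hit at j=5, so smallest k = 5-2 = 3.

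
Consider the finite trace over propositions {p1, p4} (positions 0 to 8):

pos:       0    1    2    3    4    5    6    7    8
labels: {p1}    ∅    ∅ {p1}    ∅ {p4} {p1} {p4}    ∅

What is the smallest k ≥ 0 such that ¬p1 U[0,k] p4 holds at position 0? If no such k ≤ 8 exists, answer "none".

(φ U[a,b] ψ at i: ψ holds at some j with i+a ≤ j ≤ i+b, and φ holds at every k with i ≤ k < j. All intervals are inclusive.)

none

Need earliest j ≥ 0 with p4, and ¬p1 at every k in [0,j-1].
  j=0: rhs fails.
  j=1: rhs fails.
  j=2: rhs fails.
  j=3: rhs fails.
  j=4: rhs fails.
  j=5: rhs holds but lhs fails at k=0.
  j=6: rhs fails.
  j=7: rhs holds but lhs fails at k=0.
  j=8: rhs fails.
No witness within the range → none.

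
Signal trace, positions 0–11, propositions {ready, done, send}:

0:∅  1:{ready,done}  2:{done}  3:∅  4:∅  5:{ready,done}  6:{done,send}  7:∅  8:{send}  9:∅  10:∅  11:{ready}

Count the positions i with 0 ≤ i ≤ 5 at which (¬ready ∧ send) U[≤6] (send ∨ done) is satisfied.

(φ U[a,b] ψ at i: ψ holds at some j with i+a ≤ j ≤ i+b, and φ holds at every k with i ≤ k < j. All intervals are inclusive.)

3

Evaluate at each i in [0,5]:
  i=0: ✗ (lhs fails at k=0 before rhs at j=1)
  i=1: ✓ (rhs at j=1)
  i=2: ✓ (rhs at j=2)
  i=3: ✗ (lhs fails at k=3 before rhs at j=5)
  i=4: ✗ (lhs fails at k=4 before rhs at j=5)
  i=5: ✓ (rhs at j=5)
Positions where it holds: {1, 2, 5} → 3.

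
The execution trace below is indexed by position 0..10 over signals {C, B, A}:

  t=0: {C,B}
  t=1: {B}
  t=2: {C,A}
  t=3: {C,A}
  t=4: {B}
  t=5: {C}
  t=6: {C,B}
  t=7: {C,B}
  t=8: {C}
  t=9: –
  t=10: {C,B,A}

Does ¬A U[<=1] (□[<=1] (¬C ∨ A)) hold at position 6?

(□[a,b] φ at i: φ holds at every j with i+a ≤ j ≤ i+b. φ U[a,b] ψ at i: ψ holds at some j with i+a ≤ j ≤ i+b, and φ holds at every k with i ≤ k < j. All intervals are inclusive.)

No

Need some j in [6,7] with □[<=1] (¬C ∨ A), and ¬A at every k in [6,j-1].
  j=6: □[<=1] (¬C ∨ A) — fails at 6.
  j=7: □[<=1] (¬C ∨ A) — fails at 7.
No j in the window works → until fails.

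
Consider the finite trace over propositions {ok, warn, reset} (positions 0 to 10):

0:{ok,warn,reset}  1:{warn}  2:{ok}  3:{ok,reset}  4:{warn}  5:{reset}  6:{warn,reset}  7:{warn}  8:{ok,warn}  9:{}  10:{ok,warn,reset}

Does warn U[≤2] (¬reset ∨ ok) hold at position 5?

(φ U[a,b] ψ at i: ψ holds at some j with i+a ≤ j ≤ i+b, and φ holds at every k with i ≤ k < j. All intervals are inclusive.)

Need some j in [5,7] with (¬reset ∨ ok), and warn at every k in [5,j-1].
  j=5: (¬reset ∨ ok) false.
  j=6: (¬reset ∨ ok) false.
  j=7: (¬reset ∨ ok) holds, but warn fails at k=5 → not this j.
No j in the window works → until fails.

False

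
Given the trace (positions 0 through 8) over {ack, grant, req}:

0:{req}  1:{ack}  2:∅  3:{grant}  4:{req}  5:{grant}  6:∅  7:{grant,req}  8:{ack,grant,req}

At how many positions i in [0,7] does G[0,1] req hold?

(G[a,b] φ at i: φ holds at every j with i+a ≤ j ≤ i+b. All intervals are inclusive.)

Evaluate at each i in [0,7]:
  i=0: ✗ (fails at j=1)
  i=1: ✗ (fails at j=1)
  i=2: ✗ (fails at j=2)
  i=3: ✗ (fails at j=3)
  i=4: ✗ (fails at j=5)
  i=5: ✗ (fails at j=5)
  i=6: ✗ (fails at j=6)
  i=7: ✓ (all of [7,8])
Positions where it holds: {7} → 1.

1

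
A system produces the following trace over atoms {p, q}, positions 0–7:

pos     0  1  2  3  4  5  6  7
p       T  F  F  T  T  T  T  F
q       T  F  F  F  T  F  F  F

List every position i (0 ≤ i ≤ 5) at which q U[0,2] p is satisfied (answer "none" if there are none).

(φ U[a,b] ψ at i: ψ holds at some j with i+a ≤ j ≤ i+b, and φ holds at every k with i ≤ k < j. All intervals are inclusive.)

Evaluate at each i in [0,5]:
  i=0: ✓ (rhs at j=0)
  i=1: ✗ (lhs fails at k=1 before rhs at j=3)
  i=2: ✗ (lhs fails at k=2 before rhs at j=3)
  i=3: ✓ (rhs at j=3)
  i=4: ✓ (rhs at j=4)
  i=5: ✓ (rhs at j=5)

0, 3, 4, 5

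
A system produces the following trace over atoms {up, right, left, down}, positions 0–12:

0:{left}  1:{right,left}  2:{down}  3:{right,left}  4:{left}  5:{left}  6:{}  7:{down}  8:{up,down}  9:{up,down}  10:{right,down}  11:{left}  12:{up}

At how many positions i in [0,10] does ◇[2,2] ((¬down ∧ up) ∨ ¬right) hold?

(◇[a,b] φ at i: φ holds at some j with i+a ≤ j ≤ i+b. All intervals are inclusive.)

Evaluate at each i in [0,10]:
  i=0: ✓ (witness j=2)
  i=1: ✗ (none in [3,3])
  i=2: ✓ (witness j=4)
  i=3: ✓ (witness j=5)
  i=4: ✓ (witness j=6)
  i=5: ✓ (witness j=7)
  i=6: ✓ (witness j=8)
  i=7: ✓ (witness j=9)
  i=8: ✗ (none in [10,10])
  i=9: ✓ (witness j=11)
  i=10: ✓ (witness j=12)
Positions where it holds: {0, 2, 3, 4, 5, 6, 7, 9, 10} → 9.

9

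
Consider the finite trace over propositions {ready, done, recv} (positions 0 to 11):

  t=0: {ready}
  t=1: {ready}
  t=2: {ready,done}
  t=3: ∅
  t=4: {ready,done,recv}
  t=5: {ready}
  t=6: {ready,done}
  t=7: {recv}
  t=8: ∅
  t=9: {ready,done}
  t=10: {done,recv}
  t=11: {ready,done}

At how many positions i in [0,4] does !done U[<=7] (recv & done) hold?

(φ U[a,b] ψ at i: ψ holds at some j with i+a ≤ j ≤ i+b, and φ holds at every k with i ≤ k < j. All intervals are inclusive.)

Evaluate at each i in [0,4]:
  i=0: ✗ (lhs fails at k=2 before rhs at j=4)
  i=1: ✗ (lhs fails at k=2 before rhs at j=4)
  i=2: ✗ (lhs fails at k=2 before rhs at j=4)
  i=3: ✓ (rhs at j=4; lhs holds on [3,3])
  i=4: ✓ (rhs at j=4)
Positions where it holds: {3, 4} → 2.

2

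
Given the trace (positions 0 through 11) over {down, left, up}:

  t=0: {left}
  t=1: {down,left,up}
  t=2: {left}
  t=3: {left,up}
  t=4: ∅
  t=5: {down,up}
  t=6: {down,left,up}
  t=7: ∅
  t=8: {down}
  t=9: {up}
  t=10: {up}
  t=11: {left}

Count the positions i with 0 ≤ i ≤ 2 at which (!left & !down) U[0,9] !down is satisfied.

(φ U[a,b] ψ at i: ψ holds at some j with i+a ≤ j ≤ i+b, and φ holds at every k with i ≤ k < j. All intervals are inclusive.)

2

Evaluate at each i in [0,2]:
  i=0: ✓ (rhs at j=0)
  i=1: ✗ (lhs fails at k=1 before rhs at j=2)
  i=2: ✓ (rhs at j=2)
Positions where it holds: {0, 2} → 2.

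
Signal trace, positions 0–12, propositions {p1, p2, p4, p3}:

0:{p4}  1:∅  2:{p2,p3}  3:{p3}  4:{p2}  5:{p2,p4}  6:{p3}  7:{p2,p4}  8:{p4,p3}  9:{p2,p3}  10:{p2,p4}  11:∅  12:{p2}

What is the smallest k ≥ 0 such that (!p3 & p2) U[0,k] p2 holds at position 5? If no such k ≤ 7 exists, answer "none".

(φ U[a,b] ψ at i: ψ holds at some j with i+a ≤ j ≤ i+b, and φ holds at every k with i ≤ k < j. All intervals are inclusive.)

Need earliest j ≥ 5 with p2, and (!p3 & p2) at every k in [5,j-1].
  j=5: rhs holds (empty prefix). k = 0.

0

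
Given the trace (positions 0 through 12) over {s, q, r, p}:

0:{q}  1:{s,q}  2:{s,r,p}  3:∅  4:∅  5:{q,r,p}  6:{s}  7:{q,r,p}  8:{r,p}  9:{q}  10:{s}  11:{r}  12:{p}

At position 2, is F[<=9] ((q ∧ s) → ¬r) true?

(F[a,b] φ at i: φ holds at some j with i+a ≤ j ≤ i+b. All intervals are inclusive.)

Check ((q ∧ s) → ¬r) at each j in [2,11]:
  j=2: true
  j=3: true
  j=4: true
  j=5: true
  j=6: true
  j=7: true
  j=8: true
  j=9: true
  j=10: true
  j=11: true
Found at j=2 → formula holds.

Yes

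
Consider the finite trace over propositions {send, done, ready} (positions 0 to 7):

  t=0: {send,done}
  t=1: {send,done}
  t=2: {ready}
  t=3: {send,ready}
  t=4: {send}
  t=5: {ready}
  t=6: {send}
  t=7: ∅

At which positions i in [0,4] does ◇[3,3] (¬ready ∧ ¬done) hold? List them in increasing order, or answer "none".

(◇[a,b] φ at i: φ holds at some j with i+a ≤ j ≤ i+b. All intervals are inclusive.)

1, 3, 4

Evaluate at each i in [0,4]:
  i=0: ✗ (none in [3,3])
  i=1: ✓ (witness j=4)
  i=2: ✗ (none in [5,5])
  i=3: ✓ (witness j=6)
  i=4: ✓ (witness j=7)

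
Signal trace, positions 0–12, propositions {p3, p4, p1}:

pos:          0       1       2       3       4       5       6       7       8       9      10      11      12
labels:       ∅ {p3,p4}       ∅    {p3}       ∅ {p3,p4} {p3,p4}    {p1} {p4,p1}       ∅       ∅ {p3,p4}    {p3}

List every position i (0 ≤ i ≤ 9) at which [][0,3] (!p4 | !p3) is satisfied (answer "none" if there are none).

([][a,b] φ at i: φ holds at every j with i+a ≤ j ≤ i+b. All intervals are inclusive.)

7

Evaluate at each i in [0,9]:
  i=0: ✗ (fails at j=1)
  i=1: ✗ (fails at j=1)
  i=2: ✗ (fails at j=5)
  i=3: ✗ (fails at j=5)
  i=4: ✗ (fails at j=5)
  i=5: ✗ (fails at j=5)
  i=6: ✗ (fails at j=6)
  i=7: ✓ (all of [7,10])
  i=8: ✗ (fails at j=11)
  i=9: ✗ (fails at j=11)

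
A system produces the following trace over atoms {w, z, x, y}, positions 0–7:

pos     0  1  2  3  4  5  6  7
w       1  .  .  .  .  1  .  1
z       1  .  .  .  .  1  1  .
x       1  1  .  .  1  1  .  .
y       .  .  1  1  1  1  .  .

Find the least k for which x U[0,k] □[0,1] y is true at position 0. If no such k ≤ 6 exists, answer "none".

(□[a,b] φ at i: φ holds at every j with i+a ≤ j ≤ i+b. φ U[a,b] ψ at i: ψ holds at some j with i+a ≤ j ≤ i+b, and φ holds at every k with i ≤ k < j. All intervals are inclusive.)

2

Need earliest j ≥ 0 with □[0,1] y, and x at every k in [0,j-1].
  j=0: rhs fails.
  j=1: rhs fails.
  j=2: rhs holds; lhs holds on [0,1]. k = 2.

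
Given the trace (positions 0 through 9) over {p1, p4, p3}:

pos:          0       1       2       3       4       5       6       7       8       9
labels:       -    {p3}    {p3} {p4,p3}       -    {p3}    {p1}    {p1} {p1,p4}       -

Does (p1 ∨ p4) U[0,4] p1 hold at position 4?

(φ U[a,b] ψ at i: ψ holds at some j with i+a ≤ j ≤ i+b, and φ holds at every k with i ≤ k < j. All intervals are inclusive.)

Need some j in [4,8] with p1, and (p1 ∨ p4) at every k in [4,j-1].
  j=4: p1 false.
  j=5: p1 false.
  j=6: p1 holds, but (p1 ∨ p4) fails at k=4 → not this j.
  j=7: p1 holds, but (p1 ∨ p4) fails at k=4 → not this j.
  j=8: p1 holds, but (p1 ∨ p4) fails at k=4 → not this j.
No j in the window works → until fails.

False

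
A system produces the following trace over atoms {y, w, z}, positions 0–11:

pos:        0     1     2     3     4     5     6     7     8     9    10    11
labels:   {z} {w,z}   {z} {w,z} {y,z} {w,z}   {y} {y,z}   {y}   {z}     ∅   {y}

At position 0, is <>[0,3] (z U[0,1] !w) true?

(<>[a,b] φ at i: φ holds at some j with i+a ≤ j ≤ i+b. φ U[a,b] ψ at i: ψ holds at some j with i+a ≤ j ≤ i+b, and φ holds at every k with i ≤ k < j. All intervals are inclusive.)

True

Check (z U[0,1] !w) at each j in [0,3]:
  j=0: holds
  j=1: holds
  j=2: holds
  j=3: holds
Found at j=0 → formula holds.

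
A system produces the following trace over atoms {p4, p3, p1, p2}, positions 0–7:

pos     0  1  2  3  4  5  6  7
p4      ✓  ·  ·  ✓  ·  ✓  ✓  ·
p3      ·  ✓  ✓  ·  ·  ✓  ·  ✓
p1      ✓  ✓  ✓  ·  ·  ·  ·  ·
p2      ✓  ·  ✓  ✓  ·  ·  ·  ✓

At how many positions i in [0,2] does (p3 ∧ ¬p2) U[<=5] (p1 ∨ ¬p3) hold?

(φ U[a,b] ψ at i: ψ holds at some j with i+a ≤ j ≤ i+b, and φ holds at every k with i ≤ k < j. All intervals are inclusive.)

3

Evaluate at each i in [0,2]:
  i=0: ✓ (rhs at j=0)
  i=1: ✓ (rhs at j=1)
  i=2: ✓ (rhs at j=2)
Positions where it holds: {0, 1, 2} → 3.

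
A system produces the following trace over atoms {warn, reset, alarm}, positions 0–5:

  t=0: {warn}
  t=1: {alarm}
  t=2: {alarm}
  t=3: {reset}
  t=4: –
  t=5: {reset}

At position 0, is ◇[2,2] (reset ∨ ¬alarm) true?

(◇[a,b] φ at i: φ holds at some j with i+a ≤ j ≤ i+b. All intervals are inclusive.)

False

Check (reset ∨ ¬alarm) at each j in [2,2]:
  j=2: false
No position in the window satisfies it → formula fails.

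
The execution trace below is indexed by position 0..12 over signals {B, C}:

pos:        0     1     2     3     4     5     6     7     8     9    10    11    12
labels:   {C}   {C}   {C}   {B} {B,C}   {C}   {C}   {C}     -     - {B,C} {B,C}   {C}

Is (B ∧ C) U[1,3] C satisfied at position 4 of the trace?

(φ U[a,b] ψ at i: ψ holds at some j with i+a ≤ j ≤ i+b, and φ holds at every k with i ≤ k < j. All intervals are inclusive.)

Need some j in [5,7] with C, and (B ∧ C) at every k in [4,j-1].
  j=5: C holds; (B ∧ C) holds at every k in [4,4] → satisfied.

True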